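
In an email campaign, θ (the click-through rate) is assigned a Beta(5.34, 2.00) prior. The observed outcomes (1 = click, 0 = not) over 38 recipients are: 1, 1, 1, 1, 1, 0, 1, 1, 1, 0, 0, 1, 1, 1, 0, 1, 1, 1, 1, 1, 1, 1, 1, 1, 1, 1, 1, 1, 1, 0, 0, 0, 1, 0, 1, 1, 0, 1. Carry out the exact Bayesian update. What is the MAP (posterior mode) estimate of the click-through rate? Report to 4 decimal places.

The Beta prior is conjugate to a Binomial/Bernoulli likelihood; the update adds successes to α and failures to β.
Posterior: Beta(α+k, β+n−k) = Beta(5.34+29, 2.00+9) = Beta(34.34, 11.00).
Mode of Beta(a,b) for a,b>1 is (a−1)/(a+b−2) = 33.34/43.34 = 0.7693.

0.7693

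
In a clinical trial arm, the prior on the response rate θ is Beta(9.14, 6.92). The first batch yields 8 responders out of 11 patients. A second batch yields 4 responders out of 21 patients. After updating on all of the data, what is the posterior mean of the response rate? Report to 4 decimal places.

The Beta prior is conjugate to a Binomial/Bernoulli likelihood; the update adds successes to α and failures to β.
After batch 1: Beta(9.14+8, 6.92+3) = Beta(17.14, 9.92).
After batch 2: Beta(17.14+4, 9.92+17) = Beta(21.14, 26.92).
Posterior mean = α/(α+β) = 21.14/48.06 = 0.4399.

0.4399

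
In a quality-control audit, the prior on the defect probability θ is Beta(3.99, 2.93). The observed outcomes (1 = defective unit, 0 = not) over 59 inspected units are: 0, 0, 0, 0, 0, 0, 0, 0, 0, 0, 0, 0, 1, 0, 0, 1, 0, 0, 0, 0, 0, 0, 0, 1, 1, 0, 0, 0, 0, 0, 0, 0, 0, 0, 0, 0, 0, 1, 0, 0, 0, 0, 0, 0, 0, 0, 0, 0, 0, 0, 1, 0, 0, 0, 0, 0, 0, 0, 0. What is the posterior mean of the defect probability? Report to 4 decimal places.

The Beta prior is conjugate to a Binomial/Bernoulli likelihood; the update adds successes to α and failures to β.
Posterior: Beta(α+k, β+n−k) = Beta(3.99+6, 2.93+53) = Beta(9.99, 55.93).
Posterior mean = α/(α+β) = 9.99/65.92 = 0.1515.

0.1515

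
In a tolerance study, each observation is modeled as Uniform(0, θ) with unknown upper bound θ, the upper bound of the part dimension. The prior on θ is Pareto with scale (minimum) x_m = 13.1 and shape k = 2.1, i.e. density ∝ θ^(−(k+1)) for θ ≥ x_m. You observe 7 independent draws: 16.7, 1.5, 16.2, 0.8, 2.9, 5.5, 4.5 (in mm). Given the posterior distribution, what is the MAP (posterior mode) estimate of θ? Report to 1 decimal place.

16.7

A Pareto(scale x_m, shape k) prior on the upper bound θ of Uniform(0, θ) is conjugate: posterior is Pareto(max(x_m, max xᵢ), k + n).
Sample maximum = 16.7; prior scale x_m = 13.1 → posterior scale = max = 16.7.
Posterior shape = 2.1 + 7 = 9.1.
The Pareto density is decreasing on [x_m, ∞), so the mode is x_m = 16.7.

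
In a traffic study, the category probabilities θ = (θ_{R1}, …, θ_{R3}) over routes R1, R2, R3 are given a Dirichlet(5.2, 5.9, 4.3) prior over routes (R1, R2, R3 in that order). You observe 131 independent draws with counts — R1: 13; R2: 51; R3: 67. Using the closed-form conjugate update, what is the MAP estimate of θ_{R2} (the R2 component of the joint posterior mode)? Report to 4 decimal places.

0.3898

The Dirichlet prior is conjugate to the Multinomial likelihood: each posterior αⱼ = prior αⱼ + observed count nⱼ.
Posterior concentration: (18.2, 56.9, 71.3), total = 146.4.
Joint mode component: (α_{R2}−1)/(Σα−K) = 55.9/143.4 = 0.3898.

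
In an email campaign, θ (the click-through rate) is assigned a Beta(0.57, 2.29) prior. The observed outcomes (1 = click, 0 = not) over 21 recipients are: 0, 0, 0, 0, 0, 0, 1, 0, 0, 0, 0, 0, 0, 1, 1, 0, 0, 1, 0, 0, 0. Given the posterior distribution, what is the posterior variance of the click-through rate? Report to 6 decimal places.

0.006229

The Beta prior is conjugate to a Binomial/Bernoulli likelihood; the update adds successes to α and failures to β.
Posterior: Beta(α+k, β+n−k) = Beta(0.57+4, 2.29+17) = Beta(4.57, 19.29).
Var = αβ/((α+β)²(α+β+1)) = 4.57·19.29/(23.86²·24.86) = 0.006229.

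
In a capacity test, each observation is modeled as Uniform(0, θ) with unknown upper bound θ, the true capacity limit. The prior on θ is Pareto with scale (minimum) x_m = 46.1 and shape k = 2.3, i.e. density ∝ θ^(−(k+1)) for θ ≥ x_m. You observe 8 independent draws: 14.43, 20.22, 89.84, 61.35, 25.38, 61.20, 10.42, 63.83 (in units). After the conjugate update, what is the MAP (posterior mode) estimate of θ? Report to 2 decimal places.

A Pareto(scale x_m, shape k) prior on the upper bound θ of Uniform(0, θ) is conjugate: posterior is Pareto(max(x_m, max xᵢ), k + n).
Sample maximum = 89.84; prior scale x_m = 46.1 → posterior scale = max = 89.84.
Posterior shape = 2.3 + 8 = 10.3.
The Pareto density is decreasing on [x_m, ∞), so the mode is x_m = 89.84.

89.84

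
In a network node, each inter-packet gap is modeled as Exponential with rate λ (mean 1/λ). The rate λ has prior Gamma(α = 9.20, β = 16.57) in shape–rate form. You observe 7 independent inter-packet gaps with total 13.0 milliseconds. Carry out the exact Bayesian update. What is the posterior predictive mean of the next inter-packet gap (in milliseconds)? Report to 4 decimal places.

With a Gamma(shape α, rate β) prior on the exponential rate λ, the posterior after n observations with total T = Σxᵢ is Gamma(α+n, β+T).
Posterior: Gamma(9.20+7, 16.57+13.0) = Gamma(16.20, 29.57).
The predictive distribution for the next observation is Lomax; its mean is β/(α−1) = 29.57/15.20 = 1.9454.

1.9454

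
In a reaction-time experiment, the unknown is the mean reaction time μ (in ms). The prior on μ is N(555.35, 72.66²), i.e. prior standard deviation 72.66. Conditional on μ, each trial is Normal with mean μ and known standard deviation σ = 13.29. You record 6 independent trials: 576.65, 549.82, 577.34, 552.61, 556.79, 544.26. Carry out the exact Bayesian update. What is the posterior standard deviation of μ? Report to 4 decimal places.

For Normal data with known variance σ², a Normal(μ₀, σ₀²) prior on μ is conjugate. Posterior precision = 1/σ₀² + n/σ²; posterior mean is the precision-weighted average of μ₀ and x̄.
σ₀² = 72.66² = 5279.4756, σ² = 13.29² = 176.6241; σ² + n·σ₀² = 176.6241 + 6·5279.4756 = 31853.4777.
Posterior precision = 1/σ₀² + n/σ² = 1/5279.4756 + 6/176.6241 = (σ² + n·σ₀²)/(σ₀²σ²) = 31853.4777/(5279.4756·176.6241); posterior variance σₙ² = σ₀²σ²/(σ² + n·σ₀²) = 5279.4756·176.6241/31853.4777 = 29.274123.
Posterior SD = √σₙ² = √(5279.4756·176.6241/31853.4777) = 5.4106.

5.4106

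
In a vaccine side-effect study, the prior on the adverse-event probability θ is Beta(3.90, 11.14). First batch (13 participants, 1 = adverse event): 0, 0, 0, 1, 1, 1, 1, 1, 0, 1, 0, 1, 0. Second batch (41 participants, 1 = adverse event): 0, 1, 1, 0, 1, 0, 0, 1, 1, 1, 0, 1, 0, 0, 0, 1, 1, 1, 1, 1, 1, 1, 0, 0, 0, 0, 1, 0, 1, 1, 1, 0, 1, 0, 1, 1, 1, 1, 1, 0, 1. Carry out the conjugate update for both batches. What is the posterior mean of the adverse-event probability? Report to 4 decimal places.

0.5200

The Beta prior is conjugate to a Binomial/Bernoulli likelihood; the update adds successes to α and failures to β.
After batch 1: Beta(3.90+7, 11.14+6) = Beta(10.90, 17.14).
After batch 2: Beta(10.90+25, 17.14+16) = Beta(35.90, 33.14).
Posterior mean = α/(α+β) = 35.90/69.04 = 0.5200.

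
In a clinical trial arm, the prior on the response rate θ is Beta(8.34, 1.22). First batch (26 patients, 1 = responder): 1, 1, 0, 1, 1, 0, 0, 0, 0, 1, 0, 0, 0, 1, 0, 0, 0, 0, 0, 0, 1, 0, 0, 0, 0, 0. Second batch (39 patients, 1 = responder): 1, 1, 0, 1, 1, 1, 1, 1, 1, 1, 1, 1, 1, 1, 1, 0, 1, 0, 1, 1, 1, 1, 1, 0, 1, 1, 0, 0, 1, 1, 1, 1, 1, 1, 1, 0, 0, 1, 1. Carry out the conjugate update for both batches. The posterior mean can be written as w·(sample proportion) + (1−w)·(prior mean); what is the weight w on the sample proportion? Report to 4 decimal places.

0.8718

The Beta prior is conjugate to a Binomial/Bernoulli likelihood; the update adds successes to α and failures to β.
Total number of patients: n = 26 + 39 = 65.
Posterior mean = (α₀+k)/(α₀+β₀+n) = [n/(α₀+β₀+n)]·(k/n) + [(α₀+β₀)/(α₀+β₀+n)]·α₀/(α₀+β₀), so only n and the prior enter the weight.
The weight on the data is w = n/(α₀+β₀+n) = 65/(8.34+1.22+65) = 65/74.56 = 0.8718.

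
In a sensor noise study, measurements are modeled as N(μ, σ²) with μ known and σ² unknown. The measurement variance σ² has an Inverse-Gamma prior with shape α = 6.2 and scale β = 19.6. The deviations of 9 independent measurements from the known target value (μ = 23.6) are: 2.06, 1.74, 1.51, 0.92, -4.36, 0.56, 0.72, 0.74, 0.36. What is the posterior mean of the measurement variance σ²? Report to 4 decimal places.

With known mean μ and an Inverse-Gamma(α, β) prior on σ², the Normal likelihood is conjugate: posterior is Inv-Gamma(α + n/2, β + Σ(xᵢ−μ)²/2).
Σ(xᵢ−μ)² = (2.06)² + (1.74)² + (1.51)² + (0.92)² + (-4.36)² + (0.56)² + (0.72)² + (0.74)² + (0.36)² = 30.9165.
Posterior: Inv-Gamma(6.2 + 9/2, 19.6 + 30.9165/2) = Inv-Gamma(10.70, 35.05825).
E[σ²|data] = β/(α−1) = 35.05825/9.70 = 3.6143.

3.6143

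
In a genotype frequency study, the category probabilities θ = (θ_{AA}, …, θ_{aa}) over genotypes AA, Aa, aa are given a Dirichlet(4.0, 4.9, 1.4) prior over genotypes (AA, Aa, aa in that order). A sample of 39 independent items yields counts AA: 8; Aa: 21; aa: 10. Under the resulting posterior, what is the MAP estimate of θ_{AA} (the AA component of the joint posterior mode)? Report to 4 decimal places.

0.2376

The Dirichlet prior is conjugate to the Multinomial likelihood: each posterior αⱼ = prior αⱼ + observed count nⱼ.
Posterior concentration: (12.0, 25.9, 11.4), total = 49.3.
Joint mode component: (α_{AA}−1)/(Σα−K) = 11.0/46.3 = 0.2376.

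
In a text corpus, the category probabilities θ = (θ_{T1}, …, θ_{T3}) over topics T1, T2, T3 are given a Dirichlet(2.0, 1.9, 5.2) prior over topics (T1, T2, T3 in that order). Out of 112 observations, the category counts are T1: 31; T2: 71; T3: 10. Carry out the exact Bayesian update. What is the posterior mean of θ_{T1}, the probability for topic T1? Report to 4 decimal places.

0.2725

The Dirichlet prior is conjugate to the Multinomial likelihood: each posterior αⱼ = prior αⱼ + observed count nⱼ.
Posterior concentration: (33.0, 72.9, 15.2), total = 121.1.
E[θ_{T1}|data] = α_{T1}/Σα = 33.0/121.1 = 0.2725.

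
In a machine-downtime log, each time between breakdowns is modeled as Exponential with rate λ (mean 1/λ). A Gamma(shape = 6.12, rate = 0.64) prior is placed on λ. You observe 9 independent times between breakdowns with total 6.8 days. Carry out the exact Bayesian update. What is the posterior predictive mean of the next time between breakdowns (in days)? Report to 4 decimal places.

0.5269

With a Gamma(shape α, rate β) prior on the exponential rate λ, the posterior after n observations with total T = Σxᵢ is Gamma(α+n, β+T).
Posterior: Gamma(6.12+9, 0.64+6.8) = Gamma(15.12, 7.44).
The predictive distribution for the next observation is Lomax; its mean is β/(α−1) = 7.44/14.12 = 0.5269.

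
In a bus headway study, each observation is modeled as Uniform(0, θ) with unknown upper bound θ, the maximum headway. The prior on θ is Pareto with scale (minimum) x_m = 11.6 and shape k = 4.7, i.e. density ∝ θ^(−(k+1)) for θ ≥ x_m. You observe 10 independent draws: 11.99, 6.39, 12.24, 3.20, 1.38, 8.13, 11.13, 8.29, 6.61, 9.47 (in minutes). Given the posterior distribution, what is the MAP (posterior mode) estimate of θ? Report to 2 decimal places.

A Pareto(scale x_m, shape k) prior on the upper bound θ of Uniform(0, θ) is conjugate: posterior is Pareto(max(x_m, max xᵢ), k + n).
Sample maximum = 12.24; prior scale x_m = 11.6 → posterior scale = max = 12.24.
Posterior shape = 4.7 + 10 = 14.7.
The Pareto density is decreasing on [x_m, ∞), so the mode is x_m = 12.24.

12.24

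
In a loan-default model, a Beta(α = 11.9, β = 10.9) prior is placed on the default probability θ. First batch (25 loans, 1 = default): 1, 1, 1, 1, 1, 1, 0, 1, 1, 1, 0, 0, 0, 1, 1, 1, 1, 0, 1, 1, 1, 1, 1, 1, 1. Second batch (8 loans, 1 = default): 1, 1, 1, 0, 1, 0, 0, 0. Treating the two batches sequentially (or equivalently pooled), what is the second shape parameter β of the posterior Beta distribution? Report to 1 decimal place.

The Beta prior is conjugate to a Binomial/Bernoulli likelihood; the update adds successes to α and failures to β.
After batch 1: Beta(11.9+20, 10.9+5) = Beta(31.9, 15.9).
After batch 2: Beta(31.9+4, 15.9+4) = Beta(35.9, 19.9).
Posterior β = 19.9.

19.9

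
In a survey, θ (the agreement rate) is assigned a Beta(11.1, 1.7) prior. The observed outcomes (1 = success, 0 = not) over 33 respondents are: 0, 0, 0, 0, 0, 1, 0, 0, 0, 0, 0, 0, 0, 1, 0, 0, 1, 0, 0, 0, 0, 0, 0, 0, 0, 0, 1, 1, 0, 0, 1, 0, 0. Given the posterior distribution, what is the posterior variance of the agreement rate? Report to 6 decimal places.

The Beta prior is conjugate to a Binomial/Bernoulli likelihood; the update adds successes to α and failures to β.
Posterior: Beta(α+k, β+n−k) = Beta(11.1+6, 1.7+27) = Beta(17.1, 28.7).
Var = αβ/((α+β)²(α+β+1)) = 17.1·28.7/(45.8²·46.8) = 0.004999.

0.004999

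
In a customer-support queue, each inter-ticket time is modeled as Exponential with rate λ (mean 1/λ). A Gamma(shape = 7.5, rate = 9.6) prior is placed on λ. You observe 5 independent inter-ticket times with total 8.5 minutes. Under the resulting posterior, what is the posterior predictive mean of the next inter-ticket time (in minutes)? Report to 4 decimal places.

1.5739

With a Gamma(shape α, rate β) prior on the exponential rate λ, the posterior after n observations with total T = Σxᵢ is Gamma(α+n, β+T).
Posterior: Gamma(7.5+5, 9.6+8.5) = Gamma(12.5, 18.1).
The predictive distribution for the next observation is Lomax; its mean is β/(α−1) = 18.1/11.5 = 1.5739.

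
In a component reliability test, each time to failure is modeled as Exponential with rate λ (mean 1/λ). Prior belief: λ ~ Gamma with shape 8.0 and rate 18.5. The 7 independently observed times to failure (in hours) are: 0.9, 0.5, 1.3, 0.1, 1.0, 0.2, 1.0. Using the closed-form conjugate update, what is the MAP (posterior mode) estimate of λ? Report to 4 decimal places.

0.5957

With a Gamma(shape α, rate β) prior on the exponential rate λ, the posterior after n observations with total T = Σxᵢ is Gamma(α+n, β+T).
Sum of observations T = 5.0 hours; n = 7.
Posterior: Gamma(8.0+7, 18.5+5.0) = Gamma(15.0, 23.5).
Mode = (α−1)/β = 0.5957.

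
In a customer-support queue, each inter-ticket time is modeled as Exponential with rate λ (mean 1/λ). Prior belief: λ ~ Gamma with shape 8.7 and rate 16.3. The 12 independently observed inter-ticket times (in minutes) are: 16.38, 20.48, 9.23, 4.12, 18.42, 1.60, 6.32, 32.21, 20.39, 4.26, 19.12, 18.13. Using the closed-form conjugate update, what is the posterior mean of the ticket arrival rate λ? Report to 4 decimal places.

0.1107

With a Gamma(shape α, rate β) prior on the exponential rate λ, the posterior after n observations with total T = Σxᵢ is Gamma(α+n, β+T).
Sum of observations T = 170.66 minutes; n = 12.
Posterior: Gamma(8.7+12, 16.3+170.66) = Gamma(20.7, 186.96).
Posterior mean of λ = α/β = 20.7/186.96 = 0.1107.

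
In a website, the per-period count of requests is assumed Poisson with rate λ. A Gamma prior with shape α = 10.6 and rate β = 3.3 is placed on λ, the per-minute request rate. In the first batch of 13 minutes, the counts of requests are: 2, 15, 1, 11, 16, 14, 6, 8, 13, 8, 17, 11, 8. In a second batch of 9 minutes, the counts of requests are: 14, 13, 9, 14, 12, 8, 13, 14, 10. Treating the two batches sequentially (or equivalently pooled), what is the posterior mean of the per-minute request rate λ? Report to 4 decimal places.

9.7866

With a Gamma(shape α, rate β) prior, the Poisson likelihood is conjugate: the posterior is Gamma(α + ΣXᵢ, β + n).
Batch 1: sum of counts S = 130 over n = 13 minutes.
After batch 1: Gamma(α+S, β+n) = Gamma(10.6+130, 3.3+13) = Gamma(140.6, 16.3).
Batch 2: sum of counts S = 107 over n = 9 minutes.
After batch 2: Gamma(α+S, β+n) = Gamma(140.6+107, 16.3+9) = Gamma(247.6, 25.3).
Posterior mean = α/β = 247.6/25.3 = 9.7866.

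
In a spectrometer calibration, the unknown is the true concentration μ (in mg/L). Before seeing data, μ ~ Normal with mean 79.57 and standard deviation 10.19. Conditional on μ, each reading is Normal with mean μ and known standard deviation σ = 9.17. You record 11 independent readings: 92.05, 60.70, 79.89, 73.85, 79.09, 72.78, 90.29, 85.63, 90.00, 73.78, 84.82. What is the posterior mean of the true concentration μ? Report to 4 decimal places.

For Normal data with known variance σ², a Normal(μ₀, σ₀²) prior on μ is conjugate. Posterior precision = 1/σ₀² + n/σ²; posterior mean is the precision-weighted average of μ₀ and x̄.
Σxᵢ = 92.05 + 60.70 + 79.89 + 73.85 + 79.09 + 72.78 + 90.29 + 85.63 + 90.00 + 73.78 + 84.82 = 882.88, so n·x̄ = 882.88.
σ₀² = 10.19² = 103.8361, σ² = 9.17² = 84.0889; σ² + n·σ₀² = 84.0889 + 11·103.8361 = 1226.286.
Posterior mean = (μ₀/σ₀² + n·x̄/σ²)/(1/σ₀² + n/σ²) = (σ²·μ₀ + σ₀²·n·x̄)/(σ² + n·σ₀²) = (84.0889·79.57 + 103.8361·882.88)/1226.286 = 98365.769741/1226.286 = 80.2144.

80.2144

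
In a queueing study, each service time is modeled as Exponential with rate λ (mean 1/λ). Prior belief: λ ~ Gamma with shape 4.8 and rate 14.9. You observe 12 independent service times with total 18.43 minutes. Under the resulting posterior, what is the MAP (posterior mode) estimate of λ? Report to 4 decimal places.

0.4740

With a Gamma(shape α, rate β) prior on the exponential rate λ, the posterior after n observations with total T = Σxᵢ is Gamma(α+n, β+T).
Posterior: Gamma(4.8+12, 14.9+18.43) = Gamma(16.8, 33.33).
Mode = (α−1)/β = 0.4740.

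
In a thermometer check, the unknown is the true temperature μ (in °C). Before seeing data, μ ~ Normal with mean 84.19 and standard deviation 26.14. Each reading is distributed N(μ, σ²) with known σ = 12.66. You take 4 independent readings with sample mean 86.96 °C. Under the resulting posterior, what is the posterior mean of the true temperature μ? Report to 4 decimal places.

86.8066

For Normal data with known variance σ², a Normal(μ₀, σ₀²) prior on μ is conjugate. Posterior precision = 1/σ₀² + n/σ²; posterior mean is the precision-weighted average of μ₀ and x̄.
n·x̄ = 4·86.96 = 347.84.
σ₀² = 26.14² = 683.2996, σ² = 12.66² = 160.2756; σ² + n·σ₀² = 160.2756 + 4·683.2996 = 2893.474.
Posterior mean = (μ₀/σ₀² + n·x̄/σ²)/(1/σ₀² + n/σ²) = (σ²·μ₀ + σ₀²·n·x̄)/(σ² + n·σ₀²) = (160.2756·84.19 + 683.2996·347.84)/2893.474 = 251172.535628/2893.474 = 86.8066.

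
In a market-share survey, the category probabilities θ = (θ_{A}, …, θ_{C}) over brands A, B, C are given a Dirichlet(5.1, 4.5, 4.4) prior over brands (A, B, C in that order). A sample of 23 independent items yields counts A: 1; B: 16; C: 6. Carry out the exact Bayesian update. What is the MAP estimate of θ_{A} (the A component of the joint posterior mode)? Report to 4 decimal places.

0.1500

The Dirichlet prior is conjugate to the Multinomial likelihood: each posterior αⱼ = prior αⱼ + observed count nⱼ.
Posterior concentration: (6.1, 20.5, 10.4), total = 37.0.
Joint mode component: (α_{A}−1)/(Σα−K) = 5.1/34.0 = 0.1500.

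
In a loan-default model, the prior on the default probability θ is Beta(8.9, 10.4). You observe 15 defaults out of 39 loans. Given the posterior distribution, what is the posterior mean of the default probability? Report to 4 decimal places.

The Beta prior is conjugate to a Binomial/Bernoulli likelihood; the update adds successes to α and failures to β.
Posterior: Beta(α+k, β+n−k) = Beta(8.9+15, 10.4+24) = Beta(23.9, 34.4).
Posterior mean = α/(α+β) = 23.9/58.3 = 0.4099.

0.4099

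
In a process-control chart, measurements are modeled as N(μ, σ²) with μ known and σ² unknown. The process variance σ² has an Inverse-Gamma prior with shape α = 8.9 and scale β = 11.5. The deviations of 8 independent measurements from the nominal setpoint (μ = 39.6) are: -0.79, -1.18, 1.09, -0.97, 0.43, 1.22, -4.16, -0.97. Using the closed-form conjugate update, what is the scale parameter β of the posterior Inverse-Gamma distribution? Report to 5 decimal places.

With known mean μ and an Inverse-Gamma(α, β) prior on σ², the Normal likelihood is conjugate: posterior is Inv-Gamma(α + n/2, β + Σ(xᵢ−μ)²/2).
Σ(xᵢ−μ)² = (-0.79)² + (-1.18)² + (1.09)² + (-0.97)² + (0.43)² + (1.22)² + (-4.16)² + (-0.97)² = 24.0653.
Posterior: Inv-Gamma(8.9 + 8/2, 11.5 + 24.0653/2) = Inv-Gamma(12.90, 23.53265).
Posterior β = 23.53265.

23.53265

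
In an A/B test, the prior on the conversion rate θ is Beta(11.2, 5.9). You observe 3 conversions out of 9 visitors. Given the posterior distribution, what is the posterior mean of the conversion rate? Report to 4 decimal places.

0.5441

The Beta prior is conjugate to a Binomial/Bernoulli likelihood; the update adds successes to α and failures to β.
Posterior: Beta(α+k, β+n−k) = Beta(11.2+3, 5.9+6) = Beta(14.2, 11.9).
Posterior mean = α/(α+β) = 14.2/26.1 = 0.5441.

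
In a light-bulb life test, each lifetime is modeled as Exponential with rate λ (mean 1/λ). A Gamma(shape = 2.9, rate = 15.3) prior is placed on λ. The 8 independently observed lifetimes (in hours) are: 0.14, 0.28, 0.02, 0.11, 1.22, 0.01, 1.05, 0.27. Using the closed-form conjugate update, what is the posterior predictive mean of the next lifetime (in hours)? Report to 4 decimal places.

With a Gamma(shape α, rate β) prior on the exponential rate λ, the posterior after n observations with total T = Σxᵢ is Gamma(α+n, β+T).
Sum of observations T = 3.10 hours; n = 8.
Posterior: Gamma(2.9+8, 15.3+3.10) = Gamma(10.9, 18.40).
The predictive distribution for the next observation is Lomax; its mean is β/(α−1) = 18.40/9.9 = 1.8586.

1.8586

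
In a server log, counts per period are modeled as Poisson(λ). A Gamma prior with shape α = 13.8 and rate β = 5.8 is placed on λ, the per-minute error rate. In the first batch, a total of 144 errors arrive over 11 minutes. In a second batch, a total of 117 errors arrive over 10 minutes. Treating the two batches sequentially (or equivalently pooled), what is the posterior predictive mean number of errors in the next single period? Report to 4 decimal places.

With a Gamma(shape α, rate β) prior, the Poisson likelihood is conjugate: the posterior is Gamma(α + ΣXᵢ, β + n).
After batch 1: Gamma(α+S, β+n) = Gamma(13.8+144, 5.8+11) = Gamma(157.8, 16.8).
After batch 2: Gamma(α+S, β+n) = Gamma(157.8+117, 16.8+10) = Gamma(274.8, 26.8).
The predictive distribution for one future period is NegBinom with mean α/β = 10.2537.

10.2537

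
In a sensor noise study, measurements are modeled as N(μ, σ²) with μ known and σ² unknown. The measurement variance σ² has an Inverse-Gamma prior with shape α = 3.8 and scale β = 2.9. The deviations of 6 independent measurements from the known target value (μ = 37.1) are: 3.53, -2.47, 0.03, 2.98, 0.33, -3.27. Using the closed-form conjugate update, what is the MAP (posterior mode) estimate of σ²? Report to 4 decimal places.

2.8234

With known mean μ and an Inverse-Gamma(α, β) prior on σ², the Normal likelihood is conjugate: posterior is Inv-Gamma(α + n/2, β + Σ(xᵢ−μ)²/2).
Σ(xᵢ−μ)² = (3.53)² + (-2.47)² + (0.03)² + (2.98)² + (0.33)² + (-3.27)² = 38.2449.
Posterior: Inv-Gamma(3.8 + 6/2, 2.9 + 38.2449/2) = Inv-Gamma(6.80, 22.02245).
Mode = β/(α+1) = 22.02245/7.80 = 2.8234.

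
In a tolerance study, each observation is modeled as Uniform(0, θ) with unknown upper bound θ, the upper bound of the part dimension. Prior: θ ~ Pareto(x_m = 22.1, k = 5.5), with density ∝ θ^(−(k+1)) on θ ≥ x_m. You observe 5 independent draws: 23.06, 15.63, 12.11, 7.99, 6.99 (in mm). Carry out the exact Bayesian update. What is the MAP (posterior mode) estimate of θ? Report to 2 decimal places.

A Pareto(scale x_m, shape k) prior on the upper bound θ of Uniform(0, θ) is conjugate: posterior is Pareto(max(x_m, max xᵢ), k + n).
Sample maximum = 23.06; prior scale x_m = 22.1 → posterior scale = max = 23.06.
Posterior shape = 5.5 + 5 = 10.5.
The Pareto density is decreasing on [x_m, ∞), so the mode is x_m = 23.06.

23.06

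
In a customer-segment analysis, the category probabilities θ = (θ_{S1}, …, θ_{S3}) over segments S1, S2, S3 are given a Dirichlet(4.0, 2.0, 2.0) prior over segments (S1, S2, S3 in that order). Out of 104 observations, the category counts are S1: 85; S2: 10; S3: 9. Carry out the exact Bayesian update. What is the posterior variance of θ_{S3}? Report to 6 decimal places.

0.000784

The Dirichlet prior is conjugate to the Multinomial likelihood: each posterior αⱼ = prior αⱼ + observed count nⱼ.
Posterior concentration: (89.0, 12.0, 11.0), total = 112.0.
Var[θ_j] = α_j(Σα−α_j)/((Σα)²(Σα+1)) = 11.0·101.0/(112.0²·113.0) = 0.000784.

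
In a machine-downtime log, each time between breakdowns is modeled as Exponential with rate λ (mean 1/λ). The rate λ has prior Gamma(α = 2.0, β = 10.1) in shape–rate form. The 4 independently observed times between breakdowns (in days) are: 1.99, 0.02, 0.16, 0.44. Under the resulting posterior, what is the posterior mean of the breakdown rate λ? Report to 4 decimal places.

0.4721

With a Gamma(shape α, rate β) prior on the exponential rate λ, the posterior after n observations with total T = Σxᵢ is Gamma(α+n, β+T).
Sum of observations T = 2.61 days; n = 4.
Posterior: Gamma(2.0+4, 10.1+2.61) = Gamma(6.0, 12.71).
Posterior mean of λ = α/β = 6.0/12.71 = 0.4721.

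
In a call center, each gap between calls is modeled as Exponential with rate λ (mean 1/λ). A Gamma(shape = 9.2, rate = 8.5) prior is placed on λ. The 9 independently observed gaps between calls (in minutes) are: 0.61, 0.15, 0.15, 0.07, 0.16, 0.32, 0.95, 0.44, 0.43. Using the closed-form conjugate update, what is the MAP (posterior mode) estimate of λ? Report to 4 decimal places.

With a Gamma(shape α, rate β) prior on the exponential rate λ, the posterior after n observations with total T = Σxᵢ is Gamma(α+n, β+T).
Sum of observations T = 3.28 minutes; n = 9.
Posterior: Gamma(9.2+9, 8.5+3.28) = Gamma(18.2, 11.78).
Mode = (α−1)/β = 1.4601.

1.4601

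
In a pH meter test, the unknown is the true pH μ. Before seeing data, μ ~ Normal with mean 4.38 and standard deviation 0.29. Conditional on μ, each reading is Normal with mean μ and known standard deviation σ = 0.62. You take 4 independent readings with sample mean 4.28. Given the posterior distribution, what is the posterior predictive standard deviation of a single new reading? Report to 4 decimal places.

0.6552

For Normal data with known variance σ², a Normal(μ₀, σ₀²) prior on μ is conjugate. Posterior precision = 1/σ₀² + n/σ²; posterior mean is the precision-weighted average of μ₀ and x̄.
σ₀² = 0.29² = 0.0841, σ² = 0.62² = 0.3844; σ² + n·σ₀² = 0.3844 + 4·0.0841 = 0.7208.
Posterior precision = 1/σ₀² + n/σ² = 1/0.0841 + 4/0.3844 = (σ² + n·σ₀²)/(σ₀²σ²) = 0.7208/(0.0841·0.3844); posterior variance σₙ² = σ₀²σ²/(σ² + n·σ₀²) = 0.0841·0.3844/0.7208 = 0.044850.
Predictive variance for one new observation = σₙ² + σ² = 0.0841·0.3844/0.7208 + 0.3844 = σ²·(σ₀² + 0.7208)/0.7208 = 0.3844·0.8049/0.7208 = 0.429250; SD = √(0.3844·0.8049/0.7208) = 0.6552.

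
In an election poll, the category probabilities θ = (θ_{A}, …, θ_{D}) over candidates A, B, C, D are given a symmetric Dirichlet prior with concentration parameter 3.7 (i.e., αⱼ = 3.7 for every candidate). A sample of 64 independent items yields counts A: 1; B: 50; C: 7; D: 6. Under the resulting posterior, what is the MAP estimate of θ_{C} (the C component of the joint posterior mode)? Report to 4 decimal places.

0.1297

The Dirichlet prior is conjugate to the Multinomial likelihood: each posterior αⱼ = prior αⱼ + observed count nⱼ.
Posterior concentration: (4.7, 53.7, 10.7, 9.7), total = 78.8.
Joint mode component: (α_{C}−1)/(Σα−K) = 9.7/74.8 = 0.1297.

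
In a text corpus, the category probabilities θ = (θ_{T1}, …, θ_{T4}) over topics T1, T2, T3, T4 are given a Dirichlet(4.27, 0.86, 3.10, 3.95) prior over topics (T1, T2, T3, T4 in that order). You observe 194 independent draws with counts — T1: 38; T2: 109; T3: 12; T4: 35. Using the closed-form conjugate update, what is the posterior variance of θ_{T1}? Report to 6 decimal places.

0.000787

The Dirichlet prior is conjugate to the Multinomial likelihood: each posterior αⱼ = prior αⱼ + observed count nⱼ.
Posterior concentration: (42.27, 109.86, 15.10, 38.95), total = 206.18.
Var[θ_j] = α_j(Σα−α_j)/((Σα)²(Σα+1)) = 42.27·163.91/(206.18²·207.18) = 0.000787.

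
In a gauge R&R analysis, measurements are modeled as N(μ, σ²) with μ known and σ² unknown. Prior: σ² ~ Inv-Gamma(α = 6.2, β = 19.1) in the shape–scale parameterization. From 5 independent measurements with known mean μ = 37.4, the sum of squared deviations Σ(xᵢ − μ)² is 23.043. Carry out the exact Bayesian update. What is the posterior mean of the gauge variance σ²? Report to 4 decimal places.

3.9768

With known mean μ and an Inverse-Gamma(α, β) prior on σ², the Normal likelihood is conjugate: posterior is Inv-Gamma(α + n/2, β + Σ(xᵢ−μ)²/2).
Posterior: Inv-Gamma(6.2 + 5/2, 19.1 + 23.043/2) = Inv-Gamma(8.70, 30.6215).
E[σ²|data] = β/(α−1) = 30.6215/7.70 = 3.9768.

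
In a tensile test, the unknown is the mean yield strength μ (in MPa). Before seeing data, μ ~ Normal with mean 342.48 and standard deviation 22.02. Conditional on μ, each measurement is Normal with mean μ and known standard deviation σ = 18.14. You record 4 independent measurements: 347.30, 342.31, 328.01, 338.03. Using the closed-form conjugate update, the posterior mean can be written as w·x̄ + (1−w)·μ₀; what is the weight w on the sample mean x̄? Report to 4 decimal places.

For Normal data with known variance σ², a Normal(μ₀, σ₀²) prior on μ is conjugate. Posterior precision = 1/σ₀² + n/σ²; posterior mean is the precision-weighted average of μ₀ and x̄.
σ₀² = 22.02² = 484.8804, σ² = 18.14² = 329.0596. Prior precision 1/σ₀² = 1/484.8804; data precision n/σ² = 4/329.0596.
w = (n/σ²)/(1/σ₀² + n/σ²) = n·σ₀²/(σ² + n·σ₀²) = 4·484.8804/(329.0596 + 4·484.8804) = 1939.5216/2268.5812 = 0.8549.

0.8549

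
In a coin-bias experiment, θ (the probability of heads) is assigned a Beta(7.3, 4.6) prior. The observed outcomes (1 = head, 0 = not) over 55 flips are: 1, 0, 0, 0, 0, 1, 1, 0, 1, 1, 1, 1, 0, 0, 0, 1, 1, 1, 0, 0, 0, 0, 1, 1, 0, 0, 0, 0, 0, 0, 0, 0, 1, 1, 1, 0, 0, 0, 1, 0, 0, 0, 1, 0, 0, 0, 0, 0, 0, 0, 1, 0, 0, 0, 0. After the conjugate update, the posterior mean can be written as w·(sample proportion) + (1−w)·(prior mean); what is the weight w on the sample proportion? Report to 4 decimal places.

0.8221

The Beta prior is conjugate to a Binomial/Bernoulli likelihood; the update adds successes to α and failures to β.
Posterior mean = (α₀+k)/(α₀+β₀+n) = [n/(α₀+β₀+n)]·(k/n) + [(α₀+β₀)/(α₀+β₀+n)]·α₀/(α₀+β₀), so only n and the prior enter the weight.
The weight on the data is w = n/(α₀+β₀+n) = 55/(7.3+4.6+55) = 55/66.9 = 0.8221.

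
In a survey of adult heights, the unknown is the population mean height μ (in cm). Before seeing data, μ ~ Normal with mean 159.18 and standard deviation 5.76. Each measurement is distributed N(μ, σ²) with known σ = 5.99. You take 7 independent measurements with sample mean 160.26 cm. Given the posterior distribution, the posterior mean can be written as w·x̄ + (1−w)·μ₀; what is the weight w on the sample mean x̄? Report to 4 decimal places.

0.8662

For Normal data with known variance σ², a Normal(μ₀, σ₀²) prior on μ is conjugate. Posterior precision = 1/σ₀² + n/σ²; posterior mean is the precision-weighted average of μ₀ and x̄.
σ₀² = 5.76² = 33.1776, σ² = 5.99² = 35.8801. Prior precision 1/σ₀² = 1/33.1776; data precision n/σ² = 7/35.8801.
w = (n/σ²)/(1/σ₀² + n/σ²) = n·σ₀²/(σ² + n·σ₀²) = 7·33.1776/(35.8801 + 7·33.1776) = 232.2432/268.1233 = 0.8662.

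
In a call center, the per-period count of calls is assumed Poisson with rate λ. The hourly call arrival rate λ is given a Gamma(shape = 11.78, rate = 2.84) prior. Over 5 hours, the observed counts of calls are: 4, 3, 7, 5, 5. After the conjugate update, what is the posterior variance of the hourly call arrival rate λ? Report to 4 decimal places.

With a Gamma(shape α, rate β) prior, the Poisson likelihood is conjugate: the posterior is Gamma(α + ΣXᵢ, β + n).
Sum of counts S = 24 over n = 5 hours.
Posterior: Gamma(α+S, β+n) = Gamma(11.78+24, 2.84+5) = Gamma(35.78, 7.84).
Var = α/β² = 35.78/7.84² = 0.5821.

0.5821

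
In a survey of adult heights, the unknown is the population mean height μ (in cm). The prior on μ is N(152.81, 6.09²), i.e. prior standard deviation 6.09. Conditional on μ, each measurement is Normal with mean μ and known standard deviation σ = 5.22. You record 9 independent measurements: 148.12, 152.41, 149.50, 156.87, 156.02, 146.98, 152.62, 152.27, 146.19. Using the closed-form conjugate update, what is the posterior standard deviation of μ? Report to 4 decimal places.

For Normal data with known variance σ², a Normal(μ₀, σ₀²) prior on μ is conjugate. Posterior precision = 1/σ₀² + n/σ²; posterior mean is the precision-weighted average of μ₀ and x̄.
σ₀² = 6.09² = 37.0881, σ² = 5.22² = 27.2484; σ² + n·σ₀² = 27.2484 + 9·37.0881 = 361.0413.
Posterior precision = 1/σ₀² + n/σ² = 1/37.0881 + 9/27.2484 = (σ² + n·σ₀²)/(σ₀²σ²) = 361.0413/(37.0881·27.2484); posterior variance σₙ² = σ₀²σ²/(σ² + n·σ₀²) = 37.0881·27.2484/361.0413 = 2.799102.
Posterior SD = √σₙ² = √(37.0881·27.2484/361.0413) = 1.6731.

1.6731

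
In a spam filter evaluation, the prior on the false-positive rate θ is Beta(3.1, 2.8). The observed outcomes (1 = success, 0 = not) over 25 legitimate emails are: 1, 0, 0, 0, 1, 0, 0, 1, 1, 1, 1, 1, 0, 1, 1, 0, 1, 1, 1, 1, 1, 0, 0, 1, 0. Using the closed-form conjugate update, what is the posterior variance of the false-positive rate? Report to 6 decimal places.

0.007606

The Beta prior is conjugate to a Binomial/Bernoulli likelihood; the update adds successes to α and failures to β.
Posterior: Beta(α+k, β+n−k) = Beta(3.1+15, 2.8+10) = Beta(18.1, 12.8).
Var = αβ/((α+β)²(α+β+1)) = 18.1·12.8/(30.9²·31.9) = 0.007606.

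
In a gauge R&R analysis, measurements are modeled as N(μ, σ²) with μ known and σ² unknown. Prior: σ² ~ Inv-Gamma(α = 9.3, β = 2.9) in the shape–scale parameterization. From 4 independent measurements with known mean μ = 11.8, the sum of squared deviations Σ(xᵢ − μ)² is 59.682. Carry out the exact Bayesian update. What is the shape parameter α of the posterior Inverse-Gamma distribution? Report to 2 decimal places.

With known mean μ and an Inverse-Gamma(α, β) prior on σ², the Normal likelihood is conjugate: posterior is Inv-Gamma(α + n/2, β + Σ(xᵢ−μ)²/2).
Posterior: Inv-Gamma(9.3 + 4/2, 2.9 + 59.682/2) = Inv-Gamma(11.30, 32.7410).
Posterior α = 11.30.

11.30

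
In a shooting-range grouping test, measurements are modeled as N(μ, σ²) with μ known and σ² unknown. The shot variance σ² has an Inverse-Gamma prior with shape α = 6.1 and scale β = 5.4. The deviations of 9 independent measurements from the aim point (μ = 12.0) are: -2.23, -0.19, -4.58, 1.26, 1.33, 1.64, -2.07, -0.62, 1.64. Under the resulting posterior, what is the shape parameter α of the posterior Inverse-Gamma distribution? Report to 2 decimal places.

10.60

With known mean μ and an Inverse-Gamma(α, β) prior on σ², the Normal likelihood is conjugate: posterior is Inv-Gamma(α + n/2, β + Σ(xᵢ−μ)²/2).
Σ(xᵢ−μ)² = (-2.23)² + (-0.19)² + (-4.58)² + (1.26)² + (1.33)² + (1.64)² + (-2.07)² + (-0.62)² + (1.64)² = 39.3904.
Posterior: Inv-Gamma(6.1 + 9/2, 5.4 + 39.3904/2) = Inv-Gamma(10.60, 25.09520).
Posterior α = 10.60.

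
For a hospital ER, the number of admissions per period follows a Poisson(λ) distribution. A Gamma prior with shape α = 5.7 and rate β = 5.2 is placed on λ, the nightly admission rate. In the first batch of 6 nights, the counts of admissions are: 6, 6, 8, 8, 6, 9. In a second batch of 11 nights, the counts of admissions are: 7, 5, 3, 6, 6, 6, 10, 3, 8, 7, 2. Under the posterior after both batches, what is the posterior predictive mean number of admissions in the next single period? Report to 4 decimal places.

With a Gamma(shape α, rate β) prior, the Poisson likelihood is conjugate: the posterior is Gamma(α + ΣXᵢ, β + n).
Batch 1: sum of counts S = 43 over n = 6 nights.
After batch 1: Gamma(α+S, β+n) = Gamma(5.7+43, 5.2+6) = Gamma(48.7, 11.2).
Batch 2: sum of counts S = 63 over n = 11 nights.
After batch 2: Gamma(α+S, β+n) = Gamma(48.7+63, 11.2+11) = Gamma(111.7, 22.2).
The predictive distribution for one future period is NegBinom with mean α/β = 5.0315.

5.0315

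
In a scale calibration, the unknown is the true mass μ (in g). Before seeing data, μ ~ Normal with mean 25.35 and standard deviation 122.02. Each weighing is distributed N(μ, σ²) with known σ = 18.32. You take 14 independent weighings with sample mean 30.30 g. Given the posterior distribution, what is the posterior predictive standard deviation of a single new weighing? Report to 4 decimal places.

18.9620

For Normal data with known variance σ², a Normal(μ₀, σ₀²) prior on μ is conjugate. Posterior precision = 1/σ₀² + n/σ²; posterior mean is the precision-weighted average of μ₀ and x̄.
σ₀² = 122.02² = 14888.8804, σ² = 18.32² = 335.6224; σ² + n·σ₀² = 335.6224 + 14·14888.8804 = 208779.948.
Posterior precision = 1/σ₀² + n/σ² = 1/14888.8804 + 14/335.6224 = (σ² + n·σ₀²)/(σ₀²σ²) = 208779.948/(14888.8804·335.6224); posterior variance σₙ² = σ₀²σ²/(σ² + n·σ₀²) = 14888.8804·335.6224/208779.948 = 23.934491.
Predictive variance for one new observation = σₙ² + σ² = 14888.8804·335.6224/208779.948 + 335.6224 = σ²·(σ₀² + 208779.948)/208779.948 = 335.6224·223668.8284/208779.948 = 359.556891; SD = √(335.6224·223668.8284/208779.948) = 18.9620.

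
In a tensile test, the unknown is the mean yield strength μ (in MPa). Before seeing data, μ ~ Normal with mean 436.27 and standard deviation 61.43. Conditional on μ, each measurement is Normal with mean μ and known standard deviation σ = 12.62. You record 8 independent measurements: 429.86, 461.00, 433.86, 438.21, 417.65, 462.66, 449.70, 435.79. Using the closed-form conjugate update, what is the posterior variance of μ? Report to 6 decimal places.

For Normal data with known variance σ², a Normal(μ₀, σ₀²) prior on μ is conjugate. Posterior precision = 1/σ₀² + n/σ²; posterior mean is the precision-weighted average of μ₀ and x̄.
σ₀² = 61.43² = 3773.6449, σ² = 12.62² = 159.2644; σ² + n·σ₀² = 159.2644 + 8·3773.6449 = 30348.4236.
Posterior precision = 1/σ₀² + n/σ² = 1/3773.6449 + 8/159.2644 = (σ² + n·σ₀²)/(σ₀²σ²) = 30348.4236/(3773.6449·159.2644); posterior variance σₙ² = σ₀²σ²/(σ² + n·σ₀²) = 3773.6449·159.2644/30348.4236 = 19.803575.

19.803575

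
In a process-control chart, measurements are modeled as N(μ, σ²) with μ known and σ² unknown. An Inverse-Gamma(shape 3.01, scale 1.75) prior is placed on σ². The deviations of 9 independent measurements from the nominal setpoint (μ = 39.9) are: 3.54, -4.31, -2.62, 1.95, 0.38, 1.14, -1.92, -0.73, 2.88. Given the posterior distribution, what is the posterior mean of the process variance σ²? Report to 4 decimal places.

4.5493

With known mean μ and an Inverse-Gamma(α, β) prior on σ², the Normal likelihood is conjugate: posterior is Inv-Gamma(α + n/2, β + Σ(xᵢ−μ)²/2).
Σ(xᵢ−μ)² = (3.54)² + (-4.31)² + (-2.62)² + (1.95)² + (0.38)² + (1.14)² + (-1.92)² + (-0.73)² + (2.88)² = 55.7323.
Posterior: Inv-Gamma(3.01 + 9/2, 1.75 + 55.7323/2) = Inv-Gamma(7.51, 29.61615).
E[σ²|data] = β/(α−1) = 29.61615/6.51 = 4.5493.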